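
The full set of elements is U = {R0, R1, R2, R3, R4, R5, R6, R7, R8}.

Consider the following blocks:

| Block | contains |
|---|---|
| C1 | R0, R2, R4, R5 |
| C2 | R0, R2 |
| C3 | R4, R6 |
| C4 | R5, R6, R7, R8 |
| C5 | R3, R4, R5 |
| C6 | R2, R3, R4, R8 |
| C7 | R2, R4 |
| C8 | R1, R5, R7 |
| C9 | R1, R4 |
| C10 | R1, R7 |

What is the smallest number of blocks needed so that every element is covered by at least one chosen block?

C2, C4, C5, and C8 cover everything between them: the union {R0, R1, R2, R3, R4, R5, R6, R7, R8} is all of U.
No 3 of the 10 blocks cover everything (all 120 combinations miss at least one element), so 4 is optimal.

4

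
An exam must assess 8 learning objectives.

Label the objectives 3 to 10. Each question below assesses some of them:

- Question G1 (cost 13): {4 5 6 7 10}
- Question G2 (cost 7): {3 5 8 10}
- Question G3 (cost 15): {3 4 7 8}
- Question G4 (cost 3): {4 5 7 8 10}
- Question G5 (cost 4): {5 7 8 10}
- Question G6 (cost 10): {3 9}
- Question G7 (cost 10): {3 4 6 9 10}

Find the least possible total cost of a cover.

13

G4, G7 together cover every objective (G4 ∪ G7 = {3, 4, 5, 6, 7, 8, 9, 10}); total cost 3 + 10 = 13.
No covering selection has total cost below 13.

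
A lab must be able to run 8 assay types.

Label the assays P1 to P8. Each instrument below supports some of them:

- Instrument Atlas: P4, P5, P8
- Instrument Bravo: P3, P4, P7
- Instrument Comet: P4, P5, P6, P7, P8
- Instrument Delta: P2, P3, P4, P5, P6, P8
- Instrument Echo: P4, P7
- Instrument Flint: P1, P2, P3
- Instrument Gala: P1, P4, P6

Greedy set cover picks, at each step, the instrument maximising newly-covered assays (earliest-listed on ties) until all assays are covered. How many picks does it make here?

Greedy: pick Delta (covers 6 new) → pick Bravo (covers 1 new) → pick Flint (covers 1 new). Total picks: 3.
(The true minimum cover uses only 2 instruments, so greedy is not optimal here.)

3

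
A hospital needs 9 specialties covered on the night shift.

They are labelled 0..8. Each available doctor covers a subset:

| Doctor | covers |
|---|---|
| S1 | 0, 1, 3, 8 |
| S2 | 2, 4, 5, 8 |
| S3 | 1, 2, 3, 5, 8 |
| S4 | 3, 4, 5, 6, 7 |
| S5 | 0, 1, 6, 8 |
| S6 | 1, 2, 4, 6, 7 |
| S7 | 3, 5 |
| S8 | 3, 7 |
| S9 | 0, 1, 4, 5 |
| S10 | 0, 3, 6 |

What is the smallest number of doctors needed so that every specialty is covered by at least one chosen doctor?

3

Take {S3, S6, S10}. Their union is {0, 1, 2, 3, 4, 5, 6, 7, 8}, which is all 9 specialties.
No 2 of the 10 doctors cover everything (all 45 combinations miss at least one specialty), so 3 is optimal.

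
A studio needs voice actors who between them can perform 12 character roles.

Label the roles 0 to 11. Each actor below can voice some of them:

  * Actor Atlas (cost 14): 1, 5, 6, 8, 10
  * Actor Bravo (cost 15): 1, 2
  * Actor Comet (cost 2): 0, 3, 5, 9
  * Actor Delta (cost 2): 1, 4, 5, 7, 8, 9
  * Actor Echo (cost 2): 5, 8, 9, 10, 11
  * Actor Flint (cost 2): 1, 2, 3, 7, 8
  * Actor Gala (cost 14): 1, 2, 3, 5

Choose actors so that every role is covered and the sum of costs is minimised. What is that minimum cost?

Atlas, Comet, Delta, Echo, Flint together cover every role (Atlas ∪ Comet ∪ Delta ∪ Echo ∪ Flint = {0, 1, 2, 3, 4, 5, 6, 7, 8, 9, 10, 11}); total cost 14 + 2 + 2 + 2 + 2 = 22.
No covering selection has total cost below 22.

22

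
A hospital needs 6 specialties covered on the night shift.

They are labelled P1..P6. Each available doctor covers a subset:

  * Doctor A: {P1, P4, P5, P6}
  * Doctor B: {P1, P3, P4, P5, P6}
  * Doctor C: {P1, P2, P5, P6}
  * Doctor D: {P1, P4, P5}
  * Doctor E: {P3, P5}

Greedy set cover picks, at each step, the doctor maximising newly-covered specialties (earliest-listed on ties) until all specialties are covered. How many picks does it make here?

Greedy: pick B (covers 5 new) → pick C (covers 1 new). Total picks: 2.

2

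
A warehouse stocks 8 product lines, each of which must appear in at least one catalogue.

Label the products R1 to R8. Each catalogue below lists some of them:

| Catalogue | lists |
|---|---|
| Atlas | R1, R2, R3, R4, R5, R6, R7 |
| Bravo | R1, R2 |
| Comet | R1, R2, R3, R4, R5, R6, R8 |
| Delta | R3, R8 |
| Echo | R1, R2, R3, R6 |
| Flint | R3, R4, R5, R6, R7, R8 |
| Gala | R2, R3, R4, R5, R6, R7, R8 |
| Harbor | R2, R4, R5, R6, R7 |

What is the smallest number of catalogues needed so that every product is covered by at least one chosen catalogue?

2

Take {Comet, Flint}. Their union is {R1, R2, R3, R4, R5, R6, R7, R8}, which is all 8 products.
No single catalogue has all 8 products (the largest, Atlas, has 7), so 2 is optimal.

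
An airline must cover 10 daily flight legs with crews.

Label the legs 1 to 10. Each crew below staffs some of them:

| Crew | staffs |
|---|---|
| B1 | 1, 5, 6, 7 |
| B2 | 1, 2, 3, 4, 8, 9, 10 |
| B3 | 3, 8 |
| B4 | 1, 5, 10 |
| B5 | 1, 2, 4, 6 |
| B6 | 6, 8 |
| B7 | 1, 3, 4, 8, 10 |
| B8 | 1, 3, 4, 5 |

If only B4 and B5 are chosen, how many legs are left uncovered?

4

Union of B4, B5 = {1, 2, 4, 5, 6, 10}.
Not covered: 3, 7, 8, 9 — 4 legs.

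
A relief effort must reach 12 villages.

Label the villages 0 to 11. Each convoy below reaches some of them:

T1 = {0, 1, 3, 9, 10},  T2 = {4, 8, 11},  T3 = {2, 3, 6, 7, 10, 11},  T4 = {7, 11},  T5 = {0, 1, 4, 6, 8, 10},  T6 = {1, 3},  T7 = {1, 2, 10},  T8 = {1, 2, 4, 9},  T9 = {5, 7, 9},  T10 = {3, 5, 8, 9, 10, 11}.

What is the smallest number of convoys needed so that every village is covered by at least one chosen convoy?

3

T3 and T5 and T9 together: T3 ∪ T5 ∪ T9 = {0, 1, 2, 3, 4, 5, 6, 7, 8, 9, 10, 11} — every village is covered.
No 2 of the 10 convoys cover everything (all 45 combinations miss at least one village), so 3 is optimal.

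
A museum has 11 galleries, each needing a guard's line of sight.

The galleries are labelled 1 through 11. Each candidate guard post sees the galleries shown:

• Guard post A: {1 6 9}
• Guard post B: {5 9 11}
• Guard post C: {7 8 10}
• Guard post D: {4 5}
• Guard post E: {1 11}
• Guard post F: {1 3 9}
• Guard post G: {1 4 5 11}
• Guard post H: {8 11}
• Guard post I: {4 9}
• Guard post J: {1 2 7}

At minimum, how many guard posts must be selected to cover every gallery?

A and C and F and G and J together: A ∪ C ∪ F ∪ G ∪ J = {1, 2, 3, 4, 5, 6, 7, 8, 9, 10, 11} — every gallery is covered.
No 4 of the 10 guard posts cover everything (all 210 combinations miss at least one gallery), so 5 is optimal.

5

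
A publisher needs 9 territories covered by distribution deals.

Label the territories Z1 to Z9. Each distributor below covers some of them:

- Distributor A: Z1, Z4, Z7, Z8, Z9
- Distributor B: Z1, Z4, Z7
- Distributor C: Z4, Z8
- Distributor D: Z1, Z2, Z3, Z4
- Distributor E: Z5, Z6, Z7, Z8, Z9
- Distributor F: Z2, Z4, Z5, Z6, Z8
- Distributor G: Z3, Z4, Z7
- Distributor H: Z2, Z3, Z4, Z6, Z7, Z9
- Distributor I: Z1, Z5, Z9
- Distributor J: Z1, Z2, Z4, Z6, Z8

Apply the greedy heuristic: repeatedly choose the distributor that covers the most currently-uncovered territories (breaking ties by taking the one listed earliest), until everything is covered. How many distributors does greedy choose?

3

Greedy: pick H (covers 6 new) → pick A (covers 2 new) → pick E (covers 1 new). Total picks: 3.
(The true minimum cover uses only 2 distributors, so greedy is not optimal here.)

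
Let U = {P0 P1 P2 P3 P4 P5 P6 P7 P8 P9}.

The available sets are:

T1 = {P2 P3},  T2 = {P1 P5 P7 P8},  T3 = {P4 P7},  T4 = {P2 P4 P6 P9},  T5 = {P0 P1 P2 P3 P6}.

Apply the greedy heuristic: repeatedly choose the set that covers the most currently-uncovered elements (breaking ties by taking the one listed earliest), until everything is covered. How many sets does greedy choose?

Greedy: pick T5 (covers 5 new) → pick T2 (covers 3 new) → pick T4 (covers 2 new). Total picks: 3.

3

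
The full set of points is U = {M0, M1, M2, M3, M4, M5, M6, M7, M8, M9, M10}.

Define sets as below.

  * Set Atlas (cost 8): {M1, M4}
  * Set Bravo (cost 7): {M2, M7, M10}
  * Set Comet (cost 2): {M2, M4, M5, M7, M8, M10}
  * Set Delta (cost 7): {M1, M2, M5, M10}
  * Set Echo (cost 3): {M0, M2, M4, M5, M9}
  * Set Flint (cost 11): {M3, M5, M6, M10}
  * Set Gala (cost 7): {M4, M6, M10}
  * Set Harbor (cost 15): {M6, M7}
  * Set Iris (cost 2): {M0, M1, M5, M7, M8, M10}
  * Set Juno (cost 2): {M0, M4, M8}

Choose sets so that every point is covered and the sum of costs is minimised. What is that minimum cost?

Echo, Flint, Iris together cover every point (Echo ∪ Flint ∪ Iris = {M0, M1, M2, M3, M4, M5, M6, M7, M8, M9, M10}); total cost 3 + 11 + 2 = 16.
The greedy pick Comet, Iris, Echo, Flint costs 18; no covering selection beats 16.

16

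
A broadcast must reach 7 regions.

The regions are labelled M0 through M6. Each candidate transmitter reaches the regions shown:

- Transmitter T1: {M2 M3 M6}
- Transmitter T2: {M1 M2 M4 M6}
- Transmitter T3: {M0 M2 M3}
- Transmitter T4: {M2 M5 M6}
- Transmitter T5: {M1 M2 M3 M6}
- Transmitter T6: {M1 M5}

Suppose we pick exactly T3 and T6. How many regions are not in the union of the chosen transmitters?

2

Union of T3, T6 = {M0, M1, M2, M3, M5}.
Not covered: M4, M6 — 2 regions.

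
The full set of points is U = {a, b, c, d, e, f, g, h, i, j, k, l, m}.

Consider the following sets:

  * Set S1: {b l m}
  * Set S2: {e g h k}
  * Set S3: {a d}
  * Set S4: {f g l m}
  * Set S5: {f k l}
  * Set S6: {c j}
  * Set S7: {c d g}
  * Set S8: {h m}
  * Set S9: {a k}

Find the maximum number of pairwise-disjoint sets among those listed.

4

S3, S5, S6, S8 are pairwise disjoint (S3={a,d}; S5={f,k,l}; S6={c,j}; S8={h,m}).
Every remaining set overlaps one of these, and no 5 of the listed sets are pairwise disjoint, so 4 is the maximum.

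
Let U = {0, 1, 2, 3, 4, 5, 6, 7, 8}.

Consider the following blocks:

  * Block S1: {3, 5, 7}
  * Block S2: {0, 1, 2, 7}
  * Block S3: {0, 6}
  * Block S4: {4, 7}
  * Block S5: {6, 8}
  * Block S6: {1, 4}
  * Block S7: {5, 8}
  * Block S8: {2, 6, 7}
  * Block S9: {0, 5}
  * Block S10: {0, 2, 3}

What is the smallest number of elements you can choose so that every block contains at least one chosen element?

H = {0, 4, 5, 6} meets every block (each contains at least one member of H), and |H| = 4.
No choice of 3 elements meets every block, so 4 is the minimum.

4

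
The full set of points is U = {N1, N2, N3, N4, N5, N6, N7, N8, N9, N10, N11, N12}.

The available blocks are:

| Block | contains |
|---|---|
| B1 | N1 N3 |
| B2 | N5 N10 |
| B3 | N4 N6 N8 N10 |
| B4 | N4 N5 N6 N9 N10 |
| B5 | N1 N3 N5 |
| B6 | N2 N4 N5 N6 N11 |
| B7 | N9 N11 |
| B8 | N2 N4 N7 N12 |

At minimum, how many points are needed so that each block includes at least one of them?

4

Take H = {N1, N4, N9, N10}. Each listed block contains at least one of these, so H is a hitting set of size 4.
The blocks B1, B2, B7, B8 are pairwise disjoint, so any hitting set needs a separate point for each — at least 4. Hence 4 is optimal.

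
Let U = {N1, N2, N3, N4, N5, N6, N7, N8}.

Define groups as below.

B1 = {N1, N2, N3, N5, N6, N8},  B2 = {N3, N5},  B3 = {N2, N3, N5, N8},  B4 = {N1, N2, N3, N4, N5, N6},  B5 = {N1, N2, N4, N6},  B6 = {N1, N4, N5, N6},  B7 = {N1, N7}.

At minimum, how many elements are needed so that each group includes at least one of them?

Take H = {N1, N3}. Each listed group contains at least one of these, so H is a hitting set of size 2.
The groups B2, B5 are pairwise disjoint, so any hitting set needs a separate element for each — at least 2. Hence 2 is optimal.

2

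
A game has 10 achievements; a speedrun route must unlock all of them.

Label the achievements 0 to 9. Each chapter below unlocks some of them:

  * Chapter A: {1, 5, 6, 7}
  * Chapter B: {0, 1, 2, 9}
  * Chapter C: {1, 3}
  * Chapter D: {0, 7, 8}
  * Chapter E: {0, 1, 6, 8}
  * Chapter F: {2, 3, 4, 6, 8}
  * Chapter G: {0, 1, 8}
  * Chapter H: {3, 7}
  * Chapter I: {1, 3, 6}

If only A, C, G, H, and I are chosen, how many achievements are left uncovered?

3

Union of A, C, G, H, I = {0, 1, 3, 5, 6, 7, 8}.
Not covered: 2, 4, 9 — 3 achievements.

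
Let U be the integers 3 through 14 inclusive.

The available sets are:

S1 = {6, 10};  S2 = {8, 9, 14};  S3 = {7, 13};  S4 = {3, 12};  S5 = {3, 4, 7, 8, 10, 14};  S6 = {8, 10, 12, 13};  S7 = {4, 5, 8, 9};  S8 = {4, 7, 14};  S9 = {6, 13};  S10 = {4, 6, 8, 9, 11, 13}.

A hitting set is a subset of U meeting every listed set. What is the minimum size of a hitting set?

The 4 items {6, 7, 8, 12} hit every set.
The sets S1, S3, S4, S7 are pairwise disjoint, so any hitting set needs a separate item for each — at least 4. Hence 4 is optimal.

4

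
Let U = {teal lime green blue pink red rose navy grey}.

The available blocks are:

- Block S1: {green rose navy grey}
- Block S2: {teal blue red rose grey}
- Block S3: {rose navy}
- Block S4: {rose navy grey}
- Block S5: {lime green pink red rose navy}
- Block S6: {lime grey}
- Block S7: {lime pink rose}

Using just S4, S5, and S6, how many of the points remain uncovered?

2

Union of S4, S5, S6 = {lime, green, pink, red, rose, navy, grey}.
Not covered: teal, blue — 2 points.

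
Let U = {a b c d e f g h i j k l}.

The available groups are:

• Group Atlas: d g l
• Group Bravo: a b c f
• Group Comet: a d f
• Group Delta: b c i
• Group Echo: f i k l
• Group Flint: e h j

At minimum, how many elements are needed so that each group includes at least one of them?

4

Take T = {b, f, h, l}. Each listed group contains at least one of these, so T is a hitting set of size 4.
No choice of 3 elements meets every group, so 4 is the minimum.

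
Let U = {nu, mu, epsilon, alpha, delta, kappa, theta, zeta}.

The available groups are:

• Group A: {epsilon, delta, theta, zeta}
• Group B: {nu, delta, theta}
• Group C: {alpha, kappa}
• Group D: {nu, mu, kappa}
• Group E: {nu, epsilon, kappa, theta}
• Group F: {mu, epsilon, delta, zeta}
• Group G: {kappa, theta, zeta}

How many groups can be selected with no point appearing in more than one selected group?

A, C are pairwise disjoint (A={epsilon,delta,theta,zeta}; C={alpha,kappa}).
Every remaining group overlaps one of these, and no 3 of the listed groups are pairwise disjoint, so 2 is the maximum.

2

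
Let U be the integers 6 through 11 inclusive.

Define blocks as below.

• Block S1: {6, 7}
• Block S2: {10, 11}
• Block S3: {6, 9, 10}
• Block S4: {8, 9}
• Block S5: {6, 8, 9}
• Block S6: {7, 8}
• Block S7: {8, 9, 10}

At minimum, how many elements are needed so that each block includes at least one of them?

H = {7, 8, 10} meets every block (each contains at least one member of H), and |H| = 3.
The blocks S1, S2, S4 are pairwise disjoint, so any hitting set needs a separate element for each — at least 3. Hence 3 is optimal.

3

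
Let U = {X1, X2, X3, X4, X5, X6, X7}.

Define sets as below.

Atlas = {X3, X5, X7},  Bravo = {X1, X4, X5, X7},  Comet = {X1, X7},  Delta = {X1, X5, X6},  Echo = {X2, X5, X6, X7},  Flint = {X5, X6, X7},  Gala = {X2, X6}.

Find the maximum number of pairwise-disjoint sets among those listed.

Bravo, Gala are pairwise disjoint (Bravo={X1,X4,X5,X7}; Gala={X2,X6}).
Every remaining set overlaps one of these, and no 3 of the listed sets are pairwise disjoint, so 2 is the maximum.

2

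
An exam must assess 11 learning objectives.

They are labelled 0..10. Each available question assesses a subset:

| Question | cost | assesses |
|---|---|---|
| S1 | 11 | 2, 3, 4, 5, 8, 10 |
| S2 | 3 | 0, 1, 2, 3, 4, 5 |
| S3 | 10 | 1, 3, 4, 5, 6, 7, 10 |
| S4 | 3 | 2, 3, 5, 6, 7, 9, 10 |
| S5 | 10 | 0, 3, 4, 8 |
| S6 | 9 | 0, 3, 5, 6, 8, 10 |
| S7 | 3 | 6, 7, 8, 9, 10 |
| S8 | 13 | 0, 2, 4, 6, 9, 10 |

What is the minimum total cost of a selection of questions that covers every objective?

S2, S7 together cover every objective (S2 ∪ S7 = {0, 1, 2, 3, 4, 5, 6, 7, 8, 9, 10}); total cost 3 + 3 = 6.
The greedy pick S4, S2, S7 costs 9; no covering selection beats 6.

6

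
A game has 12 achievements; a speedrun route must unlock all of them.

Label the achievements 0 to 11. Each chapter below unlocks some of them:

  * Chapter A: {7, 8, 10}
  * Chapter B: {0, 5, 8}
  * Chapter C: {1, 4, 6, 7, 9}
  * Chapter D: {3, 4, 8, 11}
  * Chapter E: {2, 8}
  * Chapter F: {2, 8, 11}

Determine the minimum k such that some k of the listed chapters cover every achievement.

Take {A, B, C, D, E}. Their union is {0, 1, 2, 3, 4, 5, 6, 7, 8, 9, 10, 11}, which is all 12 achievements.
No 4 of the 6 chapters cover everything (all 15 combinations miss at least one achievement), so 5 is optimal.

5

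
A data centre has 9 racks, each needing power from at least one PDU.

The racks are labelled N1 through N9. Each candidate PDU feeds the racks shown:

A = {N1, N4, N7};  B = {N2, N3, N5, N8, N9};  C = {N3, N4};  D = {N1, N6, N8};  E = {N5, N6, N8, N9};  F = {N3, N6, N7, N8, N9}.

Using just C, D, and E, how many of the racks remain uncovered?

2

Union of C, D, E = {N1, N3, N4, N5, N6, N8, N9}.
Not covered: N2, N7 — 2 racks.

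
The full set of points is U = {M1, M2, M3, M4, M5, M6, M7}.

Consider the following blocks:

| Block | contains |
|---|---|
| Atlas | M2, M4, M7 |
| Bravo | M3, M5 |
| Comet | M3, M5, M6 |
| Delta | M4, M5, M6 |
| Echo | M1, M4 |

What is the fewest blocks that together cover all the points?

Atlas, Comet, and Echo cover everything between them: the union {M1, M2, M3, M4, M5, M6, M7} is all of U.
Each block has at most 3 points, and 2·3 = 6 < 7 — so at least 3 blocks are needed, and 3 is optimal.

3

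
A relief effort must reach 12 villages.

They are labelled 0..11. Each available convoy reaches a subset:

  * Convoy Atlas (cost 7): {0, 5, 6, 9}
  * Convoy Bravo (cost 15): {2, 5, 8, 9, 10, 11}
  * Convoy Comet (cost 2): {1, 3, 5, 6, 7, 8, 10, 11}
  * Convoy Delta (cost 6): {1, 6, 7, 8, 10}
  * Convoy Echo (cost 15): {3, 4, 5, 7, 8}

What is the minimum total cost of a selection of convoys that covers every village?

39

Atlas, Bravo, Comet, Echo together cover every village (Atlas ∪ Bravo ∪ Comet ∪ Echo = {0, 1, 2, 3, 4, 5, 6, 7, 8, 9, 10, 11}); total cost 7 + 15 + 2 + 15 = 39.
No covering selection has total cost below 39.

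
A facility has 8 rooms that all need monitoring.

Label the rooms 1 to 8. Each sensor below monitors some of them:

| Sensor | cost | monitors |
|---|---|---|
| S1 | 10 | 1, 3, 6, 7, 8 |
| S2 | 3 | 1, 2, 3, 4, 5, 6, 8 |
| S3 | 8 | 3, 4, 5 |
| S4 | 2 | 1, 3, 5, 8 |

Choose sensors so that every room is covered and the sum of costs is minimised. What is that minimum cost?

13

S1, S2 together cover every room (S1 ∪ S2 = {1, 2, 3, 4, 5, 6, 7, 8}); total cost 10 + 3 = 13.
No covering selection has total cost below 13.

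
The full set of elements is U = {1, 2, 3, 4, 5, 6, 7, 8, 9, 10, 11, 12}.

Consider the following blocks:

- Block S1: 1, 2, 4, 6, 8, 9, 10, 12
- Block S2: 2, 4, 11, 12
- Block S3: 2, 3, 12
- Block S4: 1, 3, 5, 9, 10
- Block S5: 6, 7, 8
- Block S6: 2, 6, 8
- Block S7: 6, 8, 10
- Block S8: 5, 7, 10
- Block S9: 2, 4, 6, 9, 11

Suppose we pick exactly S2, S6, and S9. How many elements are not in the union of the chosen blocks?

5

Union of S2, S6, S9 = {2, 4, 6, 8, 9, 11, 12}.
Not covered: 1, 3, 5, 7, 10 — 5 elements.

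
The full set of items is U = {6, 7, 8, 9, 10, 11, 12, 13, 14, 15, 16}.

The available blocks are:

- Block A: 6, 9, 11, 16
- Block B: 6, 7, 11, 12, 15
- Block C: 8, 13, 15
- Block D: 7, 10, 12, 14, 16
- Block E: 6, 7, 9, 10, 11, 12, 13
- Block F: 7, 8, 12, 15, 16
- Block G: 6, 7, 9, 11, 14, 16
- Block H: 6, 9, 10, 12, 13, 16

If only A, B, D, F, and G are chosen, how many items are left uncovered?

Union of A, B, D, F, G = {6, 7, 8, 9, 10, 11, 12, 14, 15, 16}.
Not covered: 13 — 1 item.

1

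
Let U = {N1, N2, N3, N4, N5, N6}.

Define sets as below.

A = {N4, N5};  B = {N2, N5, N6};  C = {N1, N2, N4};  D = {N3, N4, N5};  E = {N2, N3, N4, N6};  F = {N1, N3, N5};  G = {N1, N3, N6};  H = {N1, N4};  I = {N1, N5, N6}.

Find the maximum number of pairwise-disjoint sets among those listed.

2

A, G are pairwise disjoint (A={N4,N5}; G={N1,N3,N6}).
Every remaining set overlaps one of these, and no 3 of the listed sets are pairwise disjoint, so 2 is the maximum.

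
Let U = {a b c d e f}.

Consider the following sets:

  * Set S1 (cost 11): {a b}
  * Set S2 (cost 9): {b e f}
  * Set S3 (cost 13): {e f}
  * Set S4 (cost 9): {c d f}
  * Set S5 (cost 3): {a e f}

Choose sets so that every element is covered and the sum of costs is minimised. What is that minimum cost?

S2, S4, S5 together cover every element (S2 ∪ S4 ∪ S5 = {a, b, c, d, e, f}); total cost 9 + 9 + 3 = 21.
No covering selection has total cost below 21.

21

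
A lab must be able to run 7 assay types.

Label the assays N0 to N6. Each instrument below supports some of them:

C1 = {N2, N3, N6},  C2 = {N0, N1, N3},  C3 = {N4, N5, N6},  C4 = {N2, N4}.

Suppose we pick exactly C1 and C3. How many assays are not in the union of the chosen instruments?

Union of C1, C3 = {N2, N3, N4, N5, N6}.
Not covered: N0, N1 — 2 assays.

2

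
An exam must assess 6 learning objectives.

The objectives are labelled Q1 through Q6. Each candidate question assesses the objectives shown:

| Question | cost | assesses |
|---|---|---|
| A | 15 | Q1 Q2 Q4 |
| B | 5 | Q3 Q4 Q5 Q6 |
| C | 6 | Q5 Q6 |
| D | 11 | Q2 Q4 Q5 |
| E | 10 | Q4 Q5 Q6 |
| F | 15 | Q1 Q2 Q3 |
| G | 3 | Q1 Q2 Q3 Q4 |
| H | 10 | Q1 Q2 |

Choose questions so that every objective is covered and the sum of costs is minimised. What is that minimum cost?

B, G together cover every objective (B ∪ G = {Q1, Q2, Q3, Q4, Q5, Q6}); total cost 5 + 3 = 8.
No covering selection has total cost below 8.

8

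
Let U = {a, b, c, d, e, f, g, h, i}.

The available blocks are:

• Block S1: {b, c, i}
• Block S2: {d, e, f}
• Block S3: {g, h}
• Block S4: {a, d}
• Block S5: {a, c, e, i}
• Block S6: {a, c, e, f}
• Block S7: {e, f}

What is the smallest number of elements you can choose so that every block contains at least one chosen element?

Take T = {a, c, e, h}. Each listed block contains at least one of these, so T is a hitting set of size 4.
The blocks S1, S3, S4, S7 are pairwise disjoint, so any hitting set needs a separate element for each — at least 4. Hence 4 is optimal.

4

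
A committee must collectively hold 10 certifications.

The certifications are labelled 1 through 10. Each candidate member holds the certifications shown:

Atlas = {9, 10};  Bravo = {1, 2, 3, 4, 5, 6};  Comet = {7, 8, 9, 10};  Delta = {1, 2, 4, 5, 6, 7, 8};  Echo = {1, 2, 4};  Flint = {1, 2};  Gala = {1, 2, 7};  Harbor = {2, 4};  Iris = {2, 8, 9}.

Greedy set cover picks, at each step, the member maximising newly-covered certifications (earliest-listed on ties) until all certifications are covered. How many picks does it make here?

Greedy: pick Delta (covers 7 new) → pick Atlas (covers 2 new) → pick Bravo (covers 1 new). Total picks: 3.
(The true minimum cover uses only 2 members, so greedy is not optimal here.)

3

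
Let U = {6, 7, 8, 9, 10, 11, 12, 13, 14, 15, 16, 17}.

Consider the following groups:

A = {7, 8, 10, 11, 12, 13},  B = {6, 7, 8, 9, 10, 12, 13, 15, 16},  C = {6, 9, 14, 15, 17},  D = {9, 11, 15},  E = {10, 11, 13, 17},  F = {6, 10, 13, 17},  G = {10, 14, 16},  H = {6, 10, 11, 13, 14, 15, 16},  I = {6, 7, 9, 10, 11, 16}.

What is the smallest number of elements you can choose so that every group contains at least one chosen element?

Take T = {10, 15}. Each listed group contains at least one of these, so T is a hitting set of size 2.
The groups D, G are pairwise disjoint, so any hitting set needs a separate element for each — at least 2. Hence 2 is optimal.

2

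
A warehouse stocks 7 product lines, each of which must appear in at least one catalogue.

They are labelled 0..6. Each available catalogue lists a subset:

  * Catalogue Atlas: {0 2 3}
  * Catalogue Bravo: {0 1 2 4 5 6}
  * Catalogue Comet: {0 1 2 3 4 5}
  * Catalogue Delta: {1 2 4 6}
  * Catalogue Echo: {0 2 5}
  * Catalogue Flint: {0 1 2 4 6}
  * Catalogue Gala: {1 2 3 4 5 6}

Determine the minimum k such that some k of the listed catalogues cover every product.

Take {Atlas, Bravo}. Their union is {0, 1, 2, 3, 4, 5, 6}, which is all 7 products.
No single catalogue has all 7 products (the largest, Bravo, has 6), so 2 is optimal.

2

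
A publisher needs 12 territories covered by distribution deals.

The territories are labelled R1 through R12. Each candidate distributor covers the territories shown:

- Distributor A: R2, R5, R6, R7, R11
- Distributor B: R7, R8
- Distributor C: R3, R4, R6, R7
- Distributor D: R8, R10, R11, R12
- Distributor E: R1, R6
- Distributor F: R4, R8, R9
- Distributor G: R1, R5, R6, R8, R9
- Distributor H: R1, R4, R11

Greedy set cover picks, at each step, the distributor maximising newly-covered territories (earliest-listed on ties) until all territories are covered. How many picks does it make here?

Greedy: pick A (covers 5 new) → pick D (covers 3 new) → pick C (covers 2 new) → pick G (covers 2 new). Total picks: 4.

4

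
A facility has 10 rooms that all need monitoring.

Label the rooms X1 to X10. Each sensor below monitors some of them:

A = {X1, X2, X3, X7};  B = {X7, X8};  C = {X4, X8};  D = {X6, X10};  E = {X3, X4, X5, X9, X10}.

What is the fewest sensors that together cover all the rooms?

Take {A, B, D, E}. Their union is {X1, X2, X3, X4, X5, X6, X7, X8, X9, X10}, which is all 10 rooms.
No 3 of the 5 sensors cover everything (all 10 combinations miss at least one room), so 4 is optimal.

4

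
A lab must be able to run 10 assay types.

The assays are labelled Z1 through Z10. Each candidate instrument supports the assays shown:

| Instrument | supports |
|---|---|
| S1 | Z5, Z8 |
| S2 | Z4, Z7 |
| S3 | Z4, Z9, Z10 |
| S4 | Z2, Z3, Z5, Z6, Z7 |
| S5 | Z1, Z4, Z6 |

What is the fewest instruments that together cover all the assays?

S1 and S3 and S4 and S5 together: S1 ∪ S3 ∪ S4 ∪ S5 = {Z1, Z2, Z3, Z4, Z5, Z6, Z7, Z8, Z9, Z10} — every assay is covered.
No 3 of the 5 instruments cover everything (all 10 combinations miss at least one assay), so 4 is optimal.

4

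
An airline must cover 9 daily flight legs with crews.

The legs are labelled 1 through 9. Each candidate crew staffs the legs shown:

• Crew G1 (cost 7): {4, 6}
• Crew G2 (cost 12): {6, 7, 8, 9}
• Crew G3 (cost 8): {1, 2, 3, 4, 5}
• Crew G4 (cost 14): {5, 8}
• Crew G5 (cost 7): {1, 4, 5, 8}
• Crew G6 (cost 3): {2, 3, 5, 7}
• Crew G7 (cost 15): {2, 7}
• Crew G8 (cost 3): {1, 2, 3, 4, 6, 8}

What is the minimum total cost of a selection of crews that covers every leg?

18

G2, G6, G8 together cover every leg (G2 ∪ G6 ∪ G8 = {1, 2, 3, 4, 5, 6, 7, 8, 9}); total cost 12 + 3 + 3 = 18.
No covering selection has total cost below 18.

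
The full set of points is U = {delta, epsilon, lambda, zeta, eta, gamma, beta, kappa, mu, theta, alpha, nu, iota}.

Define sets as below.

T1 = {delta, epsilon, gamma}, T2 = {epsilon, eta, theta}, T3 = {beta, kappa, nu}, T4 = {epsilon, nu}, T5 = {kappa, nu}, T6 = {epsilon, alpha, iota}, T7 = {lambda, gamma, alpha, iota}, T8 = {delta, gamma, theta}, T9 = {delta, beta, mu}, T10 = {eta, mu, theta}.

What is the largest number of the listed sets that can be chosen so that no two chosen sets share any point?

T2, T5, T7, T9 are pairwise disjoint (T2={epsilon,eta,theta}; T5={kappa,nu}; T7={lambda,gamma,alpha,iota}; T9={delta,beta,mu}).
Every remaining set overlaps one of these, and no 5 of the listed sets are pairwise disjoint, so 4 is the maximum.

4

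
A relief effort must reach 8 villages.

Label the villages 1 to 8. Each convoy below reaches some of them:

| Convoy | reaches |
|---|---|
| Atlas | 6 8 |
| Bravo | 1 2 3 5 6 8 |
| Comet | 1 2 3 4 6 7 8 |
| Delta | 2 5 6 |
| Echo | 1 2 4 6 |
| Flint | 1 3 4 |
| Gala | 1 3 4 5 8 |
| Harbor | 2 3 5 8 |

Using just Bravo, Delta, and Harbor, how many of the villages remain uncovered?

Union of Bravo, Delta, Harbor = {1, 2, 3, 5, 6, 8}.
Not covered: 4, 7 — 2 villages.

2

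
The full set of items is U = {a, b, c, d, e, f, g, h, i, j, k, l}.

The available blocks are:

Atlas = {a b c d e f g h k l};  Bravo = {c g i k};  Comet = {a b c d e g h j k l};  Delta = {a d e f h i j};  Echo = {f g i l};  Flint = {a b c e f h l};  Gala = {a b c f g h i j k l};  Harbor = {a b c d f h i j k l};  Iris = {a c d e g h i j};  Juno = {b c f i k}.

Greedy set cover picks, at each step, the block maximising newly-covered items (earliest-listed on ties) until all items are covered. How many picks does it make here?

2

Greedy: pick Atlas (covers 10 new) → pick Delta (covers 2 new). Total picks: 2.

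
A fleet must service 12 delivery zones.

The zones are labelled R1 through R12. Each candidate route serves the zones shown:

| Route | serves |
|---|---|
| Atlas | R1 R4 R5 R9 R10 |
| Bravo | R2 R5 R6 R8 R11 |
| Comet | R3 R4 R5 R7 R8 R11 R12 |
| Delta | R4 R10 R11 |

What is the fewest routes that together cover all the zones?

3

Atlas and Bravo and Comet together: Atlas ∪ Bravo ∪ Comet = {R1, R2, R3, R4, R5, R6, R7, R8, R9, R10, R11, R12} — every zone is covered.
Only Atlas contains R1, so Atlas is forced; the remaining 7 zones need at least 2 more routes (each remaining route adds at most 5) — so at least 3 routes are needed, and 3 is optimal.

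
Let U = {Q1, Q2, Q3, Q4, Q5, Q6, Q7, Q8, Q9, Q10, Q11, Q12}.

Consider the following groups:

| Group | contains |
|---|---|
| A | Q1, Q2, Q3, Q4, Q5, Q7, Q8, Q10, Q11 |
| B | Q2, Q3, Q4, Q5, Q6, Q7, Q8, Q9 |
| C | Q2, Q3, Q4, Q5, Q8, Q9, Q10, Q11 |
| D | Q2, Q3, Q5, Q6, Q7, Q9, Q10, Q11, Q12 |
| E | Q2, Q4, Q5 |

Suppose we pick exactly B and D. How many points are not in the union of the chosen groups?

1

Union of B, D = {Q2, Q3, Q4, Q5, Q6, Q7, Q8, Q9, Q10, Q11, Q12}.
Not covered: Q1 — 1 point.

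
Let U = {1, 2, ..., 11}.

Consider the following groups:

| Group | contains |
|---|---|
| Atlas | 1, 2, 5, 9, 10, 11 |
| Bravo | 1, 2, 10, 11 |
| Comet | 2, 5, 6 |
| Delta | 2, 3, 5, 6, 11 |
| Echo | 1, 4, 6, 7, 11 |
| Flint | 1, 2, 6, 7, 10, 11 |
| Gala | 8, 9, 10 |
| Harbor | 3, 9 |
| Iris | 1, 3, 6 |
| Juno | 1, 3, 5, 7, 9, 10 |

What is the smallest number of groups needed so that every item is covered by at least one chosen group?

3

Delta and Echo and Gala together: Delta ∪ Echo ∪ Gala = {1, 2, 3, 4, 5, 6, 7, 8, 9, 10, 11} — every item is covered.
Only Echo contains 4, so Echo is forced; the remaining 6 items need at least 2 more groups (each remaining group adds at most 4) — so at least 3 groups are needed, and 3 is optimal.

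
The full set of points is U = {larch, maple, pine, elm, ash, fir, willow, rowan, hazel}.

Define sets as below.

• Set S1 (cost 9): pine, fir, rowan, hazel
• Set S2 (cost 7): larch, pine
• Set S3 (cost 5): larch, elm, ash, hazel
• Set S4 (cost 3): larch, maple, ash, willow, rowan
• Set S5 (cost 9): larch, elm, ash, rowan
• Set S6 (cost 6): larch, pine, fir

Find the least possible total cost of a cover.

14

S3, S4, S6 together cover every point (S3 ∪ S4 ∪ S6 = {larch, maple, pine, elm, ash, fir, willow, rowan, hazel}); total cost 5 + 3 + 6 = 14.
No covering selection has total cost below 14.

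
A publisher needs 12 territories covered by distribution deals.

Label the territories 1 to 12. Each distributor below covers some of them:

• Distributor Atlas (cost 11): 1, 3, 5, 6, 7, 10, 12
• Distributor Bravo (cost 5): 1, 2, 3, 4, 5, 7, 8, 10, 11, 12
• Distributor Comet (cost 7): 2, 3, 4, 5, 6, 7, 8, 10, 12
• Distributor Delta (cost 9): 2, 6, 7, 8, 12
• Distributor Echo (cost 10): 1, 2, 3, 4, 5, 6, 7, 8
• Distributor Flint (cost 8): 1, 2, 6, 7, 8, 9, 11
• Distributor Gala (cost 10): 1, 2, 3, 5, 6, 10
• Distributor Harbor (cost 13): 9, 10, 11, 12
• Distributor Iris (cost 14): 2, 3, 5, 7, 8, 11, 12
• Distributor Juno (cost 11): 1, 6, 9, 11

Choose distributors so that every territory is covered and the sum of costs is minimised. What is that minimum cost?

Bravo, Flint together cover every territory (Bravo ∪ Flint = {1, 2, 3, 4, 5, 6, 7, 8, 9, 10, 11, 12}); total cost 5 + 8 = 13.
No covering selection has total cost below 13.

13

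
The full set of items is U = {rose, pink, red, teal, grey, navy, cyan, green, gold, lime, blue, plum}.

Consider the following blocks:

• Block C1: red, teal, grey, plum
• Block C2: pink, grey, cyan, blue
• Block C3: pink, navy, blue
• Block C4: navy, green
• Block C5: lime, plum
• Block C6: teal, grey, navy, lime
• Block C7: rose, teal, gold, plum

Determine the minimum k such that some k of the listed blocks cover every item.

C1, C2, C4, C6, and C7 cover everything between them: the union {rose, pink, red, teal, grey, navy, cyan, green, gold, lime, blue, plum} is all of U.
No 4 of the 7 blocks cover everything (all 35 combinations miss at least one item), so 5 is optimal.

5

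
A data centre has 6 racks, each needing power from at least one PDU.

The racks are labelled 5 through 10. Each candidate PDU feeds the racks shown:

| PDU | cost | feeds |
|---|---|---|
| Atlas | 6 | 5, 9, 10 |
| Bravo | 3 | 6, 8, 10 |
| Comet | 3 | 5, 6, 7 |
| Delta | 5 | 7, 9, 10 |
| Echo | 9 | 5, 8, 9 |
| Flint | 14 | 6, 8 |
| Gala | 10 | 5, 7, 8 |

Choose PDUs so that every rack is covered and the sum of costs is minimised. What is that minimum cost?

Bravo, Comet, Delta together cover every rack (Bravo ∪ Comet ∪ Delta = {5, 6, 7, 8, 9, 10}); total cost 3 + 3 + 5 = 11.
No covering selection has total cost below 11.

11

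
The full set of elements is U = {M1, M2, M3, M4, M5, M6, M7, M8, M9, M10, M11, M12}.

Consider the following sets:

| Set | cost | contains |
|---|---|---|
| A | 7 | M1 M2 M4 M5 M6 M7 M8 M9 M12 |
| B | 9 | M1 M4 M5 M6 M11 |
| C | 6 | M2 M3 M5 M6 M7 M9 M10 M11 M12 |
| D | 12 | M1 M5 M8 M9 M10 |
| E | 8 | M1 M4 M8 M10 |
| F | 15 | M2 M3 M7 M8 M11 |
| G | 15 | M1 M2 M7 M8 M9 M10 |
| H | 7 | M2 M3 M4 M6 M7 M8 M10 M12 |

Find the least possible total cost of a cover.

A, C together cover every element (A ∪ C = {M1, M2, M3, M4, M5, M6, M7, M8, M9, M10, M11, M12}); total cost 7 + 6 = 13.
No covering selection has total cost below 13.

13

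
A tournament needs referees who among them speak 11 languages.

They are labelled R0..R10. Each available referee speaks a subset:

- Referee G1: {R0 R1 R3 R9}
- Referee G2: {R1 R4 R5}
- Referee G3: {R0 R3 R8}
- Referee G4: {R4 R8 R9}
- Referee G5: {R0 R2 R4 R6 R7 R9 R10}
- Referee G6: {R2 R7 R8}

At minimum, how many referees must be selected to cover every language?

3

G2 and G3 and G5 together: G2 ∪ G3 ∪ G5 = {R0, R1, R2, R3, R4, R5, R6, R7, R8, R9, R10} — every language is covered.
Only G2 contains R5, so G2 is forced; the remaining 8 languages need at least 2 more referees (each remaining referee adds at most 6) — so at least 3 referees are needed, and 3 is optimal.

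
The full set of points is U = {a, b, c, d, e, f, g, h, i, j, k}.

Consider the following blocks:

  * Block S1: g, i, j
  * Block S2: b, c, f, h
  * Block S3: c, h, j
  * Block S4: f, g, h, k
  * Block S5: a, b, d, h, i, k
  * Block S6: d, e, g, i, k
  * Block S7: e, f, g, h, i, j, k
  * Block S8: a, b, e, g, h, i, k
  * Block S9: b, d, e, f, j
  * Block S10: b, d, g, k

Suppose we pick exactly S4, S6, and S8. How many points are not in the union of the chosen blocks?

2

Union of S4, S6, S8 = {a, b, d, e, f, g, h, i, k}.
Not covered: c, j — 2 points.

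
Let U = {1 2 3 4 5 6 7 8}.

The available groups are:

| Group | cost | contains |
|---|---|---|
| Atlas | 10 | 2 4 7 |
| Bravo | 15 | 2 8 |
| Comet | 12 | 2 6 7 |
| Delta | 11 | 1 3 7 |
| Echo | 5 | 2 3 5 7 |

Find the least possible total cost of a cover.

53

Atlas, Bravo, Comet, Delta, Echo together cover every item (Atlas ∪ Bravo ∪ Comet ∪ Delta ∪ Echo = {1, 2, 3, 4, 5, 6, 7, 8}); total cost 10 + 15 + 12 + 11 + 5 = 53.
No covering selection has total cost below 53.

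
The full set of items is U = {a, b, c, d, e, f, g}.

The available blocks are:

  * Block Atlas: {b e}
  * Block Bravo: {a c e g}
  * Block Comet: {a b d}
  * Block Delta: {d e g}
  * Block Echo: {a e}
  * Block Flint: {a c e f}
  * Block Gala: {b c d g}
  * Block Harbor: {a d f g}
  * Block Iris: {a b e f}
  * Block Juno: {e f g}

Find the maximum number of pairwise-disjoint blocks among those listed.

Comet, Juno are pairwise disjoint (Comet={a,b,d}; Juno={e,f,g}).
Every remaining block overlaps one of these, and no 3 of the listed blocks are pairwise disjoint, so 2 is the maximum.

2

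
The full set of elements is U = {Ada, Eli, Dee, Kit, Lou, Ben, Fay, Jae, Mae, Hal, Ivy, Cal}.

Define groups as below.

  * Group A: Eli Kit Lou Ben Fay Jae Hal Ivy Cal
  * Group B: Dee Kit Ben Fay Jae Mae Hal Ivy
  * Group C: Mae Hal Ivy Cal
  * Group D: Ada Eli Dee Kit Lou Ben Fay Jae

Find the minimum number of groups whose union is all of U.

C and D together: C ∪ D = {Ada, Eli, Dee, Kit, Lou, Ben, Fay, Jae, Mae, Hal, Ivy, Cal} — every element is covered.
No single group has all 12 elements (the largest, A, has 9), so 2 is optimal.

2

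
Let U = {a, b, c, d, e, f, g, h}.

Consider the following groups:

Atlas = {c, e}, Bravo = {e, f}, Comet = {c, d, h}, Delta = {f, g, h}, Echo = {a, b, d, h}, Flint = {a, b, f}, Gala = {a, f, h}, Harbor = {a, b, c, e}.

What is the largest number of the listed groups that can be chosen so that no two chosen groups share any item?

2

Comet, Flint are pairwise disjoint (Comet={c,d,h}; Flint={a,b,f}).
Every remaining group overlaps one of these, and no 3 of the listed groups are pairwise disjoint, so 2 is the maximum.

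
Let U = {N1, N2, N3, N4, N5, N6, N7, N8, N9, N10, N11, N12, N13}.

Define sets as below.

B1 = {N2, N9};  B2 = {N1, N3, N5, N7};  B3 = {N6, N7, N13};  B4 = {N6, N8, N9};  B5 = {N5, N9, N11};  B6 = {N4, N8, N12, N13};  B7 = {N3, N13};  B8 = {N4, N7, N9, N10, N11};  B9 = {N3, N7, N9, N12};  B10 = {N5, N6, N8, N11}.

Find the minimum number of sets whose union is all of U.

B1, B2, B4, B6, and B8 cover everything between them: the union {N1, N2, N3, N4, N5, N6, N7, N8, N9, N10, N11, N12, N13} is all of U.
No 4 of the 10 sets cover everything (all 210 combinations miss at least one point), so 5 is optimal.

5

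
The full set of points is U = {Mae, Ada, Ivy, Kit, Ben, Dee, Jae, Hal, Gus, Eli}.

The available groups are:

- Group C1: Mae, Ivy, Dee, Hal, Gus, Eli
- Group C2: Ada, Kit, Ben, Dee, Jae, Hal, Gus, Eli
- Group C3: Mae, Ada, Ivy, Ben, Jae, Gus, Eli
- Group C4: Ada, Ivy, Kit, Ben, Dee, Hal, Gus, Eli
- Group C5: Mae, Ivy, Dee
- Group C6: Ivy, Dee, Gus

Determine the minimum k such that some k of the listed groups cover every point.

2

C2 and C5 together: C2 ∪ C5 = {Mae, Ada, Ivy, Kit, Ben, Dee, Jae, Hal, Gus, Eli} — every point is covered.
No single group has all 10 points (the largest, C2, has 8), so 2 is optimal.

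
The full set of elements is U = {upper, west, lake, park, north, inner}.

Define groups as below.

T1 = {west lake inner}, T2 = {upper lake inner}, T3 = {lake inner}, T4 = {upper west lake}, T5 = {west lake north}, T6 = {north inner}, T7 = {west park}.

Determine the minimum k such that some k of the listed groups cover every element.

T2 and T5 and T7 together: T2 ∪ T5 ∪ T7 = {upper, west, lake, park, north, inner} — every element is covered.
Only T7 contains park, so T7 is forced; the remaining 4 elements need at least 2 more groups (each remaining group adds at most 3) — so at least 3 groups are needed, and 3 is optimal.

3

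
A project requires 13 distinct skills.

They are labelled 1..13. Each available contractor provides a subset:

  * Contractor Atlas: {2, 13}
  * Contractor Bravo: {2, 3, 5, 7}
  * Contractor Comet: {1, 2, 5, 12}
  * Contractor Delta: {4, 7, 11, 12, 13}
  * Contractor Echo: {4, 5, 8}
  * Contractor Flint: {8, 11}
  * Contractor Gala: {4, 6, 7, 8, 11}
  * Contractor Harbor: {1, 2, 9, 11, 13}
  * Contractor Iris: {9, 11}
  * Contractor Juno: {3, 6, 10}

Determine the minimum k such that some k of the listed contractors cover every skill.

Comet and Gala and Harbor and Juno together: Comet ∪ Gala ∪ Harbor ∪ Juno = {1, 2, 3, 4, 5, 6, 7, 8, 9, 10, 11, 12, 13} — every skill is covered.
No 3 of the 10 contractors cover everything (all 120 combinations miss at least one skill), so 4 is optimal.

4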